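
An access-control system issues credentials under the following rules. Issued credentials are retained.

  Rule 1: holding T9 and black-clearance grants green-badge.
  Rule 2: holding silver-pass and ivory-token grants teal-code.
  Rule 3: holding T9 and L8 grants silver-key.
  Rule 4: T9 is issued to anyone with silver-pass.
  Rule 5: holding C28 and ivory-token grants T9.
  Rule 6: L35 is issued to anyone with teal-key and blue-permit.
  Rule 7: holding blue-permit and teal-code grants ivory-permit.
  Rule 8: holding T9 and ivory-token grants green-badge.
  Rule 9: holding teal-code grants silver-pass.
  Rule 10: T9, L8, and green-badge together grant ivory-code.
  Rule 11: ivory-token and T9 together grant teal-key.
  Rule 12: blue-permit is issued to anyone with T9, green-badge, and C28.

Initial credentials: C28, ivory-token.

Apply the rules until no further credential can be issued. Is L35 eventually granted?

Holding C28 and ivory-token grants T9 (Rule 5).
Holding T9 and ivory-token grants green-badge (Rule 8).
Holding ivory-token and T9 grants teal-key (Rule 11).
Holding T9, green-badge, and C28 grants blue-permit (Rule 12).
Holding teal-key and blue-permit grants L35 (Rule 6).

Yes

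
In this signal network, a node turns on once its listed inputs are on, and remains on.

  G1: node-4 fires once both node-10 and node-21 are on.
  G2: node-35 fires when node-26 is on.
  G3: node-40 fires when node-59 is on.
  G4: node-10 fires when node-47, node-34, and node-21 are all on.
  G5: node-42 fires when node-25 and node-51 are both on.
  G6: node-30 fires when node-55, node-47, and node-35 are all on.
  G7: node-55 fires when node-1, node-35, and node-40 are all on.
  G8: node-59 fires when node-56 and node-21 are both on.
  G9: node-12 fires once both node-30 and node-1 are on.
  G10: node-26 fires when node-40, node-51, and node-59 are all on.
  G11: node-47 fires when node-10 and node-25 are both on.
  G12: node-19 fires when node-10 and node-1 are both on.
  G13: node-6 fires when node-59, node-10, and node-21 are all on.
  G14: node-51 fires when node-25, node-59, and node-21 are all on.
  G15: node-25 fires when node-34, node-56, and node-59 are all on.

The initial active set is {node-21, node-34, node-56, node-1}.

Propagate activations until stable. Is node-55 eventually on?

Yes

G8: node-56 and node-21 on → node-59 on.
node-34, node-56, and node-59 are on, so node-25 fires (G15).
G3: node-59 on → node-40 on.
G14: node-25, node-59, and node-21 on → node-51 on.
G10: node-40, node-51, and node-59 on → node-26 on.
G2: node-26 on → node-35 on.
node-1, node-35, and node-40 are on, so node-55 fires (G7).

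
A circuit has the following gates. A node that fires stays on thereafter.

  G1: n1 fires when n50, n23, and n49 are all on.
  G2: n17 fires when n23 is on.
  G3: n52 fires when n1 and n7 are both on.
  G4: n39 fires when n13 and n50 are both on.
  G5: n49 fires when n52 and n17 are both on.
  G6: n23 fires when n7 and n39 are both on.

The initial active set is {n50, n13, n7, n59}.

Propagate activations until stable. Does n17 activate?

Yes

G4: n13 and n50 on → n39 on.
G6: n7 and n39 on → n23 on.
G2: n23 on → n17 on.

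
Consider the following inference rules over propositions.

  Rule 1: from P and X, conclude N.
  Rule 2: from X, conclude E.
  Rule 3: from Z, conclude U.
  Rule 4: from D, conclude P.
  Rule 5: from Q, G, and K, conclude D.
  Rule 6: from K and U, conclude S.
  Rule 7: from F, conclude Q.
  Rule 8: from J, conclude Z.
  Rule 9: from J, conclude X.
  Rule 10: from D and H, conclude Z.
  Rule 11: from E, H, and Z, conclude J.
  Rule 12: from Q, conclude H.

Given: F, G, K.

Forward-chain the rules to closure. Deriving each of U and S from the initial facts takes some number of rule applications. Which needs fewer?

U

U: F holds, so Q follows (Rule 7). Q holds, so H follows (Rule 12). From Q, G, and K, Rule 5 gives D. D and H hold, so Z follows (Rule 10). From Z, Rule 3 gives U. [5 rule applications]
S: F holds, so Q follows (Rule 7). From Q, Rule 12 gives H. Q, G, and K hold, so D follows (Rule 5). From D and H, Rule 10 gives Z. From Z, Rule 3 gives U. From K and U, Rule 6 gives S. [6 rule applications]
U needs fewer.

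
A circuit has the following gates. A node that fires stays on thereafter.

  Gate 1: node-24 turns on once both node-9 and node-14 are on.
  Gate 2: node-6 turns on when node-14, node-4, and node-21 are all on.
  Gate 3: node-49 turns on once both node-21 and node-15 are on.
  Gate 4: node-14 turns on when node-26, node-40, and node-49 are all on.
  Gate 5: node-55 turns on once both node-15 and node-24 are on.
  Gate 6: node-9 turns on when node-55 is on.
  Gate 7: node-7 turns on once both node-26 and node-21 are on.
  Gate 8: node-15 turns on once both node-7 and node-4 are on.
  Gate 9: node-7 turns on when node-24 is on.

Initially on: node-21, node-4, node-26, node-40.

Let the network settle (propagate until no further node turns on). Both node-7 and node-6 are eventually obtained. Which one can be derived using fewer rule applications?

node-7: Gate 7: node-26 and node-21 on → node-7 on. [1 rule application]
node-6: node-26 and node-21 are on, so node-7 turns on (Gate 7). Gate 8: node-7 and node-4 on → node-15 on. node-21 and node-15 are on, so node-49 turns on (Gate 3). Gate 4: node-26, node-40, and node-49 on → node-14 on. Gate 2: node-14, node-4, and node-21 on → node-6 on. [5 rule applications]
node-7 needs fewer.

node-7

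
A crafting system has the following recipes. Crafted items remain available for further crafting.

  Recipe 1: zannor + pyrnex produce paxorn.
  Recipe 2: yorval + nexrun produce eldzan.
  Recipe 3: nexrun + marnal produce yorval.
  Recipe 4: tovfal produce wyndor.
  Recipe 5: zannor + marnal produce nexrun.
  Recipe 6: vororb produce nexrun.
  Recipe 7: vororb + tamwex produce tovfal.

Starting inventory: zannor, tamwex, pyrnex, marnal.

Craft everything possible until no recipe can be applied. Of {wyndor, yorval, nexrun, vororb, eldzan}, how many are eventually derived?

3

Using Recipe 5, zannor and marnal make nexrun.
Using Recipe 3, nexrun and marnal make yorval.
yorval + nexrun → eldzan (Recipe 2).
wyndor would need tovfal (Recipe 4), but tovfal is never obtained.
yorval: reached.
nexrun: reached.
No rule produces vororb, and it is not given.
eldzan: reached.
Reached: yorval, nexrun, and eldzan — 3 of the 5.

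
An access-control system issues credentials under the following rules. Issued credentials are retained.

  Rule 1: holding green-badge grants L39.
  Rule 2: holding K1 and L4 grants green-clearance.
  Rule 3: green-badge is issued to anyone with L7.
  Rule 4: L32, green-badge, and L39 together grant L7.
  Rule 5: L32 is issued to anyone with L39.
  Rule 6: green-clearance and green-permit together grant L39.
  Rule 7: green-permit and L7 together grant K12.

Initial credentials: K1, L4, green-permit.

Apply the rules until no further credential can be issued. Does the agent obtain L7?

L7 would need L32, green-badge, and L39 (Rule 4), but green-badge is never granted.

No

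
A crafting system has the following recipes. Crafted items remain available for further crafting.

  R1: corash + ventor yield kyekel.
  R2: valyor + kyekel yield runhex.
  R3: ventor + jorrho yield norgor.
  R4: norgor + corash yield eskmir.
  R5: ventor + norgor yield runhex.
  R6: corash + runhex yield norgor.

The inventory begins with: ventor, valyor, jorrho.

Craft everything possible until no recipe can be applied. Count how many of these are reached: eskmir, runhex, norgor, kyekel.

Using R3, ventor and jorrho make norgor.
ventor + norgor → runhex (R5).
eskmir would need norgor and corash (R4), but corash is never obtained.
runhex: reached.
norgor: reached.
kyekel would need corash and ventor (R1), but corash is never obtained.
Reached: runhex and norgor — 2 of the 4.

2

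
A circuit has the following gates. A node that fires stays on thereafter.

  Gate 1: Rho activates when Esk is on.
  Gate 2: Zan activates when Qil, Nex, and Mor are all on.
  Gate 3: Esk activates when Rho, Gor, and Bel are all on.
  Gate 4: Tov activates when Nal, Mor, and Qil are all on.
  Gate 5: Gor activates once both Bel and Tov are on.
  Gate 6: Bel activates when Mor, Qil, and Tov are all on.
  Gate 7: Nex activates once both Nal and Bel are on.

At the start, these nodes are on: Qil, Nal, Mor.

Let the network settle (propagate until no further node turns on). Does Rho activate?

No

Rho would need Esk (Gate 1), but Esk never turns on.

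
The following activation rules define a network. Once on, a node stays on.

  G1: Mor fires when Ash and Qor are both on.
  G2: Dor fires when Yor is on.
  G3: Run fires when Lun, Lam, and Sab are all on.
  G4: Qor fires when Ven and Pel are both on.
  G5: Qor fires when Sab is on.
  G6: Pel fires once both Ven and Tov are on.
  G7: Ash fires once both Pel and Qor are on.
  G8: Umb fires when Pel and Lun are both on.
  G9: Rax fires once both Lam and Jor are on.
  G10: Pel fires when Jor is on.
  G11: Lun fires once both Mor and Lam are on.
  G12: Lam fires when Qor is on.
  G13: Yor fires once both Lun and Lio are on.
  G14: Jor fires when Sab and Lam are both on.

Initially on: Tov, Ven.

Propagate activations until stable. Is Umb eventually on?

Yes

Ven and Tov are on, so Pel fires (G6).
Ven and Pel are on, so Qor fires (G4).
G12: Qor on → Lam on.
Pel and Qor are on, so Ash fires (G7).
G1: Ash and Qor on → Mor on.
Mor and Lam are on, so Lun fires (G11).
Pel and Lun are on, so Umb fires (G8).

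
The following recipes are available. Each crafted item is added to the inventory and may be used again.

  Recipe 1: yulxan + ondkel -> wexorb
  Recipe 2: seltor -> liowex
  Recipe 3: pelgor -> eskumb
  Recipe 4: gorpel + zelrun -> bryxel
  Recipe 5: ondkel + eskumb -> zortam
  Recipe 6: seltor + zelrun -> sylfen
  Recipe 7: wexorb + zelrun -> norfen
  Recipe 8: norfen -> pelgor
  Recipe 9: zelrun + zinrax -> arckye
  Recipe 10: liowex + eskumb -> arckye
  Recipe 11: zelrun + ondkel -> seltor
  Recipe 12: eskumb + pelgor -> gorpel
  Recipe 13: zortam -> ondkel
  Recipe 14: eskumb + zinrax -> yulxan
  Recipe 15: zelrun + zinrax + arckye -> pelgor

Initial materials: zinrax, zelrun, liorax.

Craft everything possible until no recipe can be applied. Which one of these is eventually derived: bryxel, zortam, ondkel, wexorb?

bryxel

zelrun + zinrax -> arckye (Recipe 9).
Using Recipe 15, zelrun, zinrax, and arckye make pelgor.
pelgor -> eskumb (Recipe 3).
eskumb + pelgor -> gorpel (Recipe 12).
Using Recipe 4, gorpel and zelrun make bryxel.
ondkel would need zortam (Recipe 13), but zortam is never obtained. wexorb would need yulxan and ondkel (Recipe 1), but ondkel is never obtained. zortam would need ondkel and eskumb (Recipe 5), but ondkel is never obtained.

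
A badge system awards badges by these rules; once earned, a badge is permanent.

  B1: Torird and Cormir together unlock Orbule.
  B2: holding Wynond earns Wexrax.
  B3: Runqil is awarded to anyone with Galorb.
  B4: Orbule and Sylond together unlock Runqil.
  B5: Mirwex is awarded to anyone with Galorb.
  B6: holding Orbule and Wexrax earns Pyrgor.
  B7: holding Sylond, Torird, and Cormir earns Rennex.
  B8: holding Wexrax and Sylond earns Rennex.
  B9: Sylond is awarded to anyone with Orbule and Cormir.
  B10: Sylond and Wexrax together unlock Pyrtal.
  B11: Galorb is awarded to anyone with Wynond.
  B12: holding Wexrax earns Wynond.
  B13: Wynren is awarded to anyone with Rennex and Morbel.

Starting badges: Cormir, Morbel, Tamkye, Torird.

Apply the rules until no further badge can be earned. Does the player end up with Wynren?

With Torird and Cormir, Orbule is earned (B1).
With Orbule and Cormir, Sylond is earned (B9).
With Sylond, Torird, and Cormir, Rennex is earned (B7).
With Rennex and Morbel, Wynren is earned (B13).

Yes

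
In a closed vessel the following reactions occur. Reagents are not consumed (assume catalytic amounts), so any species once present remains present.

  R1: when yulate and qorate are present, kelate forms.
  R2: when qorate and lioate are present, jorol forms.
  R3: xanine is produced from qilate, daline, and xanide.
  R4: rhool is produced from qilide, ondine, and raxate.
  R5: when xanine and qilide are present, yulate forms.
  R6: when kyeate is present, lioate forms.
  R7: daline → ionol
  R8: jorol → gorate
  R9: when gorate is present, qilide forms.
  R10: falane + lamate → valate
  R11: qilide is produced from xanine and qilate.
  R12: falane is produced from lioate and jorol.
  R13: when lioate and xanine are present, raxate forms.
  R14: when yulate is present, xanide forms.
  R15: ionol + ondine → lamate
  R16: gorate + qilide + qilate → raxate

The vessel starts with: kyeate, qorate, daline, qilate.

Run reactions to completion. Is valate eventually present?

valate would need falane and lamate (R10), but lamate never forms.

No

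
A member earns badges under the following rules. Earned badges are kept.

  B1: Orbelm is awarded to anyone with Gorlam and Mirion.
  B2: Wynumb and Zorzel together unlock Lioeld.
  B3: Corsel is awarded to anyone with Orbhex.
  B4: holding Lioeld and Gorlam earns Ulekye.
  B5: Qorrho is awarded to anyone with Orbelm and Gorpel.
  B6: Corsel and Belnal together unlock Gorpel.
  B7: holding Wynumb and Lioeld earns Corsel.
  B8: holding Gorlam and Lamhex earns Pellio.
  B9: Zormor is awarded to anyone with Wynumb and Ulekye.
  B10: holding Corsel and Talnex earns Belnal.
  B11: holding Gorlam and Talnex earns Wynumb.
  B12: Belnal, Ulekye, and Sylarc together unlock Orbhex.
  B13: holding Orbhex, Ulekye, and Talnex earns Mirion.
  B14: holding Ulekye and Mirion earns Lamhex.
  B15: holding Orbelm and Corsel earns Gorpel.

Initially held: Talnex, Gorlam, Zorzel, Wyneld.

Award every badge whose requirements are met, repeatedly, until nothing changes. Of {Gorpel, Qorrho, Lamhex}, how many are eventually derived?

With Gorlam and Talnex, Wynumb is earned (B11).
With Wynumb and Zorzel, Lioeld is earned (B2).
With Wynumb and Lioeld, Corsel is earned (B7).
With Corsel and Talnex, Belnal is earned (B10).
With Corsel and Belnal, Gorpel is earned (B6).
Gorpel: reached.
Qorrho would need Orbelm and Gorpel (B5), but Orbelm is never earned.
Lamhex would need Ulekye and Mirion (B14), but Mirion is never earned.
Reached: Gorpel — 1 of the 3.

1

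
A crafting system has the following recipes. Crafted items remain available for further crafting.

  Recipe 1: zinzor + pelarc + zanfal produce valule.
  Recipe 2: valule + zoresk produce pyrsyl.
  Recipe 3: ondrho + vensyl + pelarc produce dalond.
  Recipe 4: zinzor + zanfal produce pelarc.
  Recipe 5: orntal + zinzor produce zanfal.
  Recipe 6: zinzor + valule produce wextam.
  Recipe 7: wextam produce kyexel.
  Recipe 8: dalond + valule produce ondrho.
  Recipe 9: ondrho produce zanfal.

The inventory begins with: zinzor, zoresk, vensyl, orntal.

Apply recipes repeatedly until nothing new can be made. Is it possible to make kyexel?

orntal + zinzor → zanfal (Recipe 5).
Using Recipe 4, zinzor and zanfal make pelarc.
zinzor + pelarc + zanfal → valule (Recipe 1).
zinzor + valule → wextam (Recipe 6).
wextam → kyexel (Recipe 7).

Yes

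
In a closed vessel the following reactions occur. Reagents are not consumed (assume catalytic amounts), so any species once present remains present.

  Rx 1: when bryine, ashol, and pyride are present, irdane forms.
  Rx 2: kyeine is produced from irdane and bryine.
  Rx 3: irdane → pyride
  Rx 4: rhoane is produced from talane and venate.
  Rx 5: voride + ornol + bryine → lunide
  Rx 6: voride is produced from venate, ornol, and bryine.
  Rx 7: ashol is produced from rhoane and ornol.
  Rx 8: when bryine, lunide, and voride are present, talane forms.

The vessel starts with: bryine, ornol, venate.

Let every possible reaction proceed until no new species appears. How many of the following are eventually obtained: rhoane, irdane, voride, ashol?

venate, ornol, and bryine present → voride forms (Rx 6).
voride, ornol, and bryine present → lunide forms (Rx 5).
bryine, lunide, and voride present → talane forms (Rx 8).
talane and venate present → rhoane forms (Rx 4).
rhoane and ornol present → ashol forms (Rx 7).
rhoane: reached.
irdane would need bryine, ashol, and pyride (Rx 1), but pyride never forms.
voride: reached.
ashol: reached.
Reached: rhoane, voride, and ashol — 3 of the 4.

3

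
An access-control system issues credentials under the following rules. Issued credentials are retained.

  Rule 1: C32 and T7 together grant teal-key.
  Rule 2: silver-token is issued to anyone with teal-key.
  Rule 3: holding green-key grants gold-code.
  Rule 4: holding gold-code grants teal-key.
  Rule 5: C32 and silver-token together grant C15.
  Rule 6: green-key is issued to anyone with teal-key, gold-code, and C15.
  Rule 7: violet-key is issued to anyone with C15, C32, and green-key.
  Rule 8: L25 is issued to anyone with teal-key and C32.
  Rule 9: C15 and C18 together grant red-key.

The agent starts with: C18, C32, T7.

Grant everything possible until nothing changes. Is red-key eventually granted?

Holding C32 and T7 grants teal-key (Rule 1).
Holding teal-key grants silver-token (Rule 2).
Holding C32 and silver-token grants C15 (Rule 5).
Holding C15 and C18 grants red-key (Rule 9).

Yes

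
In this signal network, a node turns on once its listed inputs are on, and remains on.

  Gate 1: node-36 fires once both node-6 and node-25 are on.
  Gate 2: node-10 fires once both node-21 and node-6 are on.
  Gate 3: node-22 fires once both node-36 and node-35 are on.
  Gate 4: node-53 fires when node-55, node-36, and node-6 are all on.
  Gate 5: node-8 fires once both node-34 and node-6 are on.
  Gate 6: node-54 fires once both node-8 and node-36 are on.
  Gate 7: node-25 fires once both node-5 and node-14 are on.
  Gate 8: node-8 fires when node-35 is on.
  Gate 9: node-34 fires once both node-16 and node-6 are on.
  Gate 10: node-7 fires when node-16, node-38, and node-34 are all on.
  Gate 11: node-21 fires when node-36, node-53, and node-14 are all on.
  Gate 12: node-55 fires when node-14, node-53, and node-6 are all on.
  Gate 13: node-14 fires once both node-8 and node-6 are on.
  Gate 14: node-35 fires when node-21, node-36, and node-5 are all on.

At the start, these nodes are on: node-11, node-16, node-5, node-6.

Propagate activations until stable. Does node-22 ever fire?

node-22 would need node-36 and node-35 (Gate 3), but node-35 never turns on.

No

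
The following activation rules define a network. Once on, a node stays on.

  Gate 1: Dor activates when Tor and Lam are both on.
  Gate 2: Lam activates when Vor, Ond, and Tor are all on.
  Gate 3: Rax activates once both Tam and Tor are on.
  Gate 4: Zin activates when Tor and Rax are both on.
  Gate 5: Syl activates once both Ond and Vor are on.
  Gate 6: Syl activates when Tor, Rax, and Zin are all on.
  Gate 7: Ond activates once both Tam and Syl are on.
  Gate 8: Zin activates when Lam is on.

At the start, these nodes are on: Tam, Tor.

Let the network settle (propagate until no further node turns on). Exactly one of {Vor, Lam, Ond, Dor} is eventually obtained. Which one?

Tam and Tor are on, so Rax activates (Gate 3).
Tor and Rax are on, so Zin activates (Gate 4).
Gate 6: Tor, Rax, and Zin on → Syl on.
Tam and Syl are on, so Ond activates (Gate 7).
Lam would need Vor, Ond, and Tor (Gate 2), but Vor never turns on. Dor would need Tor and Lam (Gate 1), but Lam never turns on. No rule produces Vor, and it is not given.

Ond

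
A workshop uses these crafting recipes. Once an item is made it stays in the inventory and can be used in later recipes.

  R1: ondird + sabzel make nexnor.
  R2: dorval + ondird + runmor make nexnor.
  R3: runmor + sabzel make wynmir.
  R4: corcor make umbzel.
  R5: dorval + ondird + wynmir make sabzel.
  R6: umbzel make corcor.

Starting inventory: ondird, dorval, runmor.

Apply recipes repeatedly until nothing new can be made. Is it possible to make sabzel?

sabzel would need dorval, ondird, and wynmir (R5), but wynmir is never obtained.

No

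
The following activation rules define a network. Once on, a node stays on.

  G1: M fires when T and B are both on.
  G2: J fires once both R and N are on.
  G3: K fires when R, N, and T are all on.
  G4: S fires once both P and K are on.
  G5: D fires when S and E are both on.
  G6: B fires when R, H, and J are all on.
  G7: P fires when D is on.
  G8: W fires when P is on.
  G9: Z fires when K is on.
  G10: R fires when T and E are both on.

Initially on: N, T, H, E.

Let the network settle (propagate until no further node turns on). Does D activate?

No

D would need S and E (G5), but S never turns on.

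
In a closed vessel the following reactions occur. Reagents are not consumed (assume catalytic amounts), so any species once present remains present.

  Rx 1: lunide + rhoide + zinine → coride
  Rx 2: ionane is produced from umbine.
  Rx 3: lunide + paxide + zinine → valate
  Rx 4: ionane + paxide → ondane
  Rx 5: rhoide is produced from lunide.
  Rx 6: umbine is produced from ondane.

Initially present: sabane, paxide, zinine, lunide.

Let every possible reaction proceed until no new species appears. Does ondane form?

ondane would need ionane and paxide (Rx 4), but ionane never forms.

No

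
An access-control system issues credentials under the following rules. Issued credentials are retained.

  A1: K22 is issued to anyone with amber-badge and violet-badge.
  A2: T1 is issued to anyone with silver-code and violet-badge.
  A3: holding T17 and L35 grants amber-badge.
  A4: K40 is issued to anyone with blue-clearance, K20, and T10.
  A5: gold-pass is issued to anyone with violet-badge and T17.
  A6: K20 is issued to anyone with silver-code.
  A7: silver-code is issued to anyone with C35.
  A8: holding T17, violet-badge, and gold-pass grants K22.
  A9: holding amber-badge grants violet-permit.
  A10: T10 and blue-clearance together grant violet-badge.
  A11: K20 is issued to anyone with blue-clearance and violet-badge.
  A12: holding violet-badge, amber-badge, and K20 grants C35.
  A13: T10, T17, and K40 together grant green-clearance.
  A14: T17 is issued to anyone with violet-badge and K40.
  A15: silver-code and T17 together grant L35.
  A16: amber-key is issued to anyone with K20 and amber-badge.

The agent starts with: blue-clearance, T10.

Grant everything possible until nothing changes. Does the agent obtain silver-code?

No

silver-code would need C35 (A7), but C35 is never granted.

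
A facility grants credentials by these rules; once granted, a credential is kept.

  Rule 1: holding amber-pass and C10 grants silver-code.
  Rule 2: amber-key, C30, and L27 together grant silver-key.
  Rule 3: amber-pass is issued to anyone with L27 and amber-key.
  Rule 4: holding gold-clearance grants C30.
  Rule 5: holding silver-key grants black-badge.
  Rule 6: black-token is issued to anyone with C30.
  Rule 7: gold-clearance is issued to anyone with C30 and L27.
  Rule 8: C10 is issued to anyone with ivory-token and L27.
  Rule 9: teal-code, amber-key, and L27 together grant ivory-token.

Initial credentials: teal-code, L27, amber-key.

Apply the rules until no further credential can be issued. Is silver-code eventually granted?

Holding L27 and amber-key grants amber-pass (Rule 3).
Holding teal-code, amber-key, and L27 grants ivory-token (Rule 9).
Holding ivory-token and L27 grants C10 (Rule 8).
Holding amber-pass and C10 grants silver-code (Rule 1).

Yes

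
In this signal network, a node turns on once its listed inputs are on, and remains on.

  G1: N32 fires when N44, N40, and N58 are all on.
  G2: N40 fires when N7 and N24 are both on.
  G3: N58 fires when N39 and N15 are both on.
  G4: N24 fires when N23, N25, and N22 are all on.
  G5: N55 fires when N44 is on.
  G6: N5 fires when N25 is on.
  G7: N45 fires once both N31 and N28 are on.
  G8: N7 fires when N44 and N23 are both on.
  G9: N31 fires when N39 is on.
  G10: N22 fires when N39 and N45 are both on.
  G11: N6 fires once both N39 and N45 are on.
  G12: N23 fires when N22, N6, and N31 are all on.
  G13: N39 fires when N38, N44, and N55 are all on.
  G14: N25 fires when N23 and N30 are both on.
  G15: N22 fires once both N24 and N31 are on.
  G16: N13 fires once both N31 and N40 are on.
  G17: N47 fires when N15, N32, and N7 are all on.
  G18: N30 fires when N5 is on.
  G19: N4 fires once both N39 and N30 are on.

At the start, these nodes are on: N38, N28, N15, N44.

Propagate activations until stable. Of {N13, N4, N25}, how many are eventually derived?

0

N13 would need N31 and N40 (G16), but N40 never turns on.
N4 would need N39 and N30 (G19), but N30 never turns on.
N25 would need N23 and N30 (G14), but N30 never turns on.
None of the 3 are reached.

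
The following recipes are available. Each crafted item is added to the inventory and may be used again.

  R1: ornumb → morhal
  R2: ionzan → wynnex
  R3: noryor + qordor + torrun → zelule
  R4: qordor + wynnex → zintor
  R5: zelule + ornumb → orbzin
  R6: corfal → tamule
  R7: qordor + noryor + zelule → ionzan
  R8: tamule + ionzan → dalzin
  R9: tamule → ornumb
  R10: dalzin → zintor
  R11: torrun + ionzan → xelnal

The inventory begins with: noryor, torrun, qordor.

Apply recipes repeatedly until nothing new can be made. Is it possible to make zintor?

Yes

Using R3, noryor, qordor, and torrun make zelule.
Using R7, qordor, noryor, and zelule make ionzan.
Using R2, ionzan makes wynnex.
qordor + wynnex → zintor (R4).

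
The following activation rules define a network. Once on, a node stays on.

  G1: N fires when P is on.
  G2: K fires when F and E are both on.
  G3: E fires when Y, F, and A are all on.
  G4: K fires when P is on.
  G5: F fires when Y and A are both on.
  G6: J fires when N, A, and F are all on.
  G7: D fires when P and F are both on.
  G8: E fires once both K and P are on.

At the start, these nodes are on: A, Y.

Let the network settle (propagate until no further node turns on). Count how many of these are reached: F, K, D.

G5: Y and A on → F on.
G3: Y, F, and A on → E on.
G2: F and E on → K on.
F: reached.
K: reached.
D would need P and F (G7), but P never turns on.
Reached: F and K — 2 of the 3.

2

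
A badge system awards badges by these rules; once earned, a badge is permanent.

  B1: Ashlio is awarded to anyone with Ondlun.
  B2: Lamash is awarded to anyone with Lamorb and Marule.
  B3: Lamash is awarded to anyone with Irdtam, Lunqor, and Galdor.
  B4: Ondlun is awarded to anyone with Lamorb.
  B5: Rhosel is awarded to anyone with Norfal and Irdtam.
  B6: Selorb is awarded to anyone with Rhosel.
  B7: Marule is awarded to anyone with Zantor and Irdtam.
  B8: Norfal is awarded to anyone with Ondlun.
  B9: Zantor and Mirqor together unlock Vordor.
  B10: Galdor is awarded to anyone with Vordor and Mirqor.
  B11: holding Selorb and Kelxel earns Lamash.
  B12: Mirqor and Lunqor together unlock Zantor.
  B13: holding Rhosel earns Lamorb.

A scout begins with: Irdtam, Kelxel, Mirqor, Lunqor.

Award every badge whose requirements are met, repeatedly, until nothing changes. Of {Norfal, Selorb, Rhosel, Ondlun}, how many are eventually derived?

0

Norfal would need Ondlun (B8), but Ondlun is never earned.
Selorb would need Rhosel (B6), but Rhosel is never earned.
Rhosel would need Norfal and Irdtam (B5), but Norfal is never earned.
Ondlun would need Lamorb (B4), but Lamorb is never earned.
None of the 4 are reached.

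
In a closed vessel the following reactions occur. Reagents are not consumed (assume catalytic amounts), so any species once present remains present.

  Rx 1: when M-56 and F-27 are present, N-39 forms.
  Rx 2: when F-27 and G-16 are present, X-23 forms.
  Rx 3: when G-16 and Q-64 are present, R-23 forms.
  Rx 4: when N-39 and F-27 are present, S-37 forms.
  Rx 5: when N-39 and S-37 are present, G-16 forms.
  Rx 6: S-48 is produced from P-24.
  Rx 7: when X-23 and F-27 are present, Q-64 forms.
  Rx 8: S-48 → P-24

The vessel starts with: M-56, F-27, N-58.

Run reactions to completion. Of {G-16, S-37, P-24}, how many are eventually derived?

M-56 and F-27 present → N-39 forms (Rx 1).
N-39 and F-27 present → S-37 forms (Rx 4).
N-39 and S-37 present → G-16 forms (Rx 5).
G-16: reached.
S-37: reached.
P-24 would need S-48 (Rx 8), but S-48 never forms.
Reached: G-16 and S-37 — 2 of the 3.

2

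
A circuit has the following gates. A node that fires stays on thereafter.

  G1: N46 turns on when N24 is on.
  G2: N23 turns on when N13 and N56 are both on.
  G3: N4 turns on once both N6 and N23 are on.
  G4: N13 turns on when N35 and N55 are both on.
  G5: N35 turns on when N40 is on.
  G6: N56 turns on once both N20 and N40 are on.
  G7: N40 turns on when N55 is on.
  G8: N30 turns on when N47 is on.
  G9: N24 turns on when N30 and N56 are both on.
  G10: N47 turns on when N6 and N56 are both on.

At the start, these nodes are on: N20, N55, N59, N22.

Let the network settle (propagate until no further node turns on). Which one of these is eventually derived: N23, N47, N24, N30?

N23

N55 is on, so N40 turns on (G7).
G6: N20 and N40 on → N56 on.
N40 is on, so N35 turns on (G5).
G4: N35 and N55 on → N13 on.
G2: N13 and N56 on → N23 on.
N24 would need N30 and N56 (G9), but N30 never turns on. N47 would need N6 and N56 (G10), but N6 never turns on. N30 would need N47 (G8), but N47 never turns on.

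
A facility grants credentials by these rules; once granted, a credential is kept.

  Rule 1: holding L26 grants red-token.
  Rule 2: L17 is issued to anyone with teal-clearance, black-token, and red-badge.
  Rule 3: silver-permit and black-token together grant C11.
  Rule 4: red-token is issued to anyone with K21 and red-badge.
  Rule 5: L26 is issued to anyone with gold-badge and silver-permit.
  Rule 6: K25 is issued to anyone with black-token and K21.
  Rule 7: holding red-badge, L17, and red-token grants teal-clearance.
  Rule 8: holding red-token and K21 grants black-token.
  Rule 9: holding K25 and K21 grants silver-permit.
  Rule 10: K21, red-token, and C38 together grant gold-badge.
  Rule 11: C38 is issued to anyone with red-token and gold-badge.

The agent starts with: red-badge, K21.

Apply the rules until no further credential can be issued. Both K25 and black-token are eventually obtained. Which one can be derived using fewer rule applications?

black-token: Holding K21 and red-badge grants red-token (Rule 4). Holding red-token and K21 grants black-token (Rule 8). [2 rule applications]
K25: Holding K21 and red-badge grants red-token (Rule 4). Holding red-token and K21 grants black-token (Rule 8). Holding black-token and K21 grants K25 (Rule 6). [3 rule applications]
black-token needs fewer.

black-token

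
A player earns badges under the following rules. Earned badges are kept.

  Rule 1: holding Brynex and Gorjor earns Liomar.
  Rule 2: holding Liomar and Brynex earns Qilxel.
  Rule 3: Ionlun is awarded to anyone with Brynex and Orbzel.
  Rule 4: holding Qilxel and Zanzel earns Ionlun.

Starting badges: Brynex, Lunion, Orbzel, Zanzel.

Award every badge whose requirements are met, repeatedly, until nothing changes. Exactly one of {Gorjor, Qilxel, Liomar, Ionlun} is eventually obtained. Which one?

Ionlun

With Brynex and Orbzel, Ionlun is earned (Rule 3).
No rule produces Gorjor, and it is not given. Liomar would need Brynex and Gorjor (Rule 1), but Gorjor is never earned. Qilxel would need Liomar and Brynex (Rule 2), but Liomar is never earned.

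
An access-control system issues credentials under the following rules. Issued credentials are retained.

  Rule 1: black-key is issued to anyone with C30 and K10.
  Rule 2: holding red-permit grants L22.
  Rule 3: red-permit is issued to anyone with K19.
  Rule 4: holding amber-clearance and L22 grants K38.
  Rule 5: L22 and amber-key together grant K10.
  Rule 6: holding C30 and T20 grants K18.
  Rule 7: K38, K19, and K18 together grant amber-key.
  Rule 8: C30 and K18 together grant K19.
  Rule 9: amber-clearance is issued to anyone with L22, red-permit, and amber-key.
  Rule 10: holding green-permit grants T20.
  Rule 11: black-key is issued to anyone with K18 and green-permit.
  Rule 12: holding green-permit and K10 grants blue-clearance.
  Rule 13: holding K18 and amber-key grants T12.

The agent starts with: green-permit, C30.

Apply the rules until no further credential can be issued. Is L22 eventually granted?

Holding green-permit grants T20 (Rule 10).
Holding C30 and T20 grants K18 (Rule 6).
Holding C30 and K18 grants K19 (Rule 8).
Holding K19 grants red-permit (Rule 3).
Holding red-permit grants L22 (Rule 2).

Yes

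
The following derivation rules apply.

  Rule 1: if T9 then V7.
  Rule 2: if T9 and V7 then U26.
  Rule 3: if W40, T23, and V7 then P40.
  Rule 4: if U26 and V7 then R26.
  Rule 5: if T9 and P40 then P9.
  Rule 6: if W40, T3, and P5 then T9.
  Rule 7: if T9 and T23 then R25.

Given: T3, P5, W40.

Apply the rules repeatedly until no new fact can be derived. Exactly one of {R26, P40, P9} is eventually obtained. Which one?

R26

From W40, T3, and P5, Rule 6 gives T9.
From T9, Rule 1 gives V7.
From T9 and V7, Rule 2 gives U26.
From U26 and V7, Rule 4 gives R26.
P9 would need T9 and P40 (Rule 5), but P40 is never established. P40 would need W40, T23, and V7 (Rule 3), but T23 is never established.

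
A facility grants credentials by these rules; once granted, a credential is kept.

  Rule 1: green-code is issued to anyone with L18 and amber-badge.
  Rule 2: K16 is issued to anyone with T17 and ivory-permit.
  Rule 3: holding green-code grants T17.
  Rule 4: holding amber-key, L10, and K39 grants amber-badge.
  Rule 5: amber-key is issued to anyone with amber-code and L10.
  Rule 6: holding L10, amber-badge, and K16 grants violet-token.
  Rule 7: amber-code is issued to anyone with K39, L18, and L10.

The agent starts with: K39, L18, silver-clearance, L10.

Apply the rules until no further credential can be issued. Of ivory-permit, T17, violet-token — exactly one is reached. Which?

T17

Holding K39, L18, and L10 grants amber-code (Rule 7).
Holding amber-code and L10 grants amber-key (Rule 5).
Holding amber-key, L10, and K39 grants amber-badge (Rule 4).
Holding L18 and amber-badge grants green-code (Rule 1).
Holding green-code grants T17 (Rule 3).
violet-token would need L10, amber-badge, and K16 (Rule 6), but K16 is never granted. No rule produces ivory-permit, and it is not given.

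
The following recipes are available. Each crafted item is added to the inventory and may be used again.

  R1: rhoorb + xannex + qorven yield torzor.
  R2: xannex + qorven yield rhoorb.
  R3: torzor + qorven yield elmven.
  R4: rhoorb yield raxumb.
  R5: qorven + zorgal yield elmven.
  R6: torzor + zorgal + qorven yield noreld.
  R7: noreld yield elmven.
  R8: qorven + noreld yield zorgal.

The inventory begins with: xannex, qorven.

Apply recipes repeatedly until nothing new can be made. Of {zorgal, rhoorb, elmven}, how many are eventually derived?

2

xannex + qorven → rhoorb (R2).
Using R1, rhoorb, xannex, and qorven make torzor.
torzor + qorven → elmven (R3).
zorgal would need qorven and noreld (R8), but noreld is never obtained.
rhoorb: reached.
elmven: reached.
Reached: rhoorb and elmven — 2 of the 3.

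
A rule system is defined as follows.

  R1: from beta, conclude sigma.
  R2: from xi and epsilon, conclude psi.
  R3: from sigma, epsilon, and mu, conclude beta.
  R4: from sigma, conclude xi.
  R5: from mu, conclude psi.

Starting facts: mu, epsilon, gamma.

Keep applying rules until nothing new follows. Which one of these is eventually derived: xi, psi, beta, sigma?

From mu, R5 gives psi.
xi would need sigma (R4), but sigma is never established. beta would need sigma, epsilon, and mu (R3), but sigma is never established. sigma would need beta (R1), but beta is never established.

psi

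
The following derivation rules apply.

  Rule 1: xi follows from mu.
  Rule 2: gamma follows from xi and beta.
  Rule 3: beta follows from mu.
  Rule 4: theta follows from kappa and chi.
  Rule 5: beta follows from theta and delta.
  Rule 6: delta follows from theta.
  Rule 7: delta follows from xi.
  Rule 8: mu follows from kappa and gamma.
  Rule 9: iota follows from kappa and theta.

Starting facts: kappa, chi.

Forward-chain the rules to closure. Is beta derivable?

From kappa and chi, Rule 4 gives theta.
From theta, Rule 6 gives delta.
theta and delta hold, so beta follows (Rule 5).

Yes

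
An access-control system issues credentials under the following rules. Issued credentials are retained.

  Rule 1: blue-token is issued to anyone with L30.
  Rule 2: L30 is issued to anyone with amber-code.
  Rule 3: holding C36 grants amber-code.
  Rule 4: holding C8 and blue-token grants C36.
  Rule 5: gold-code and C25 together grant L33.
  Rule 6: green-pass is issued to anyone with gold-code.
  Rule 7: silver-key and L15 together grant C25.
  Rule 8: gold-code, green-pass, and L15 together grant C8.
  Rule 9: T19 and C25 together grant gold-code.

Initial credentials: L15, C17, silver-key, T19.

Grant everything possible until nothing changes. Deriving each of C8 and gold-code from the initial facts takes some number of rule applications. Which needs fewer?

gold-code: Holding silver-key and L15 grants C25 (Rule 7). Holding T19 and C25 grants gold-code (Rule 9). [2 rule applications]
C8: Holding silver-key and L15 grants C25 (Rule 7). Holding T19 and C25 grants gold-code (Rule 9). Holding gold-code grants green-pass (Rule 6). Holding gold-code, green-pass, and L15 grants C8 (Rule 8). [4 rule applications]
gold-code needs fewer.

gold-code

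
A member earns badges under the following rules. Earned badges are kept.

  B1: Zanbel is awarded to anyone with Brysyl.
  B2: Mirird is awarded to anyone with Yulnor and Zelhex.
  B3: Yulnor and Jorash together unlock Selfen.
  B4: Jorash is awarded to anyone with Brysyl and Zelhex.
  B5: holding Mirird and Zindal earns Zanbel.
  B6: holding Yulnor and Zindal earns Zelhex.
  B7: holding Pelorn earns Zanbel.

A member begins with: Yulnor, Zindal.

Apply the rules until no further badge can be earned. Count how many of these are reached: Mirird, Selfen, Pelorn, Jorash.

1

With Yulnor and Zindal, Zelhex is earned (B6).
With Yulnor and Zelhex, Mirird is earned (B2).
Mirird: reached.
Selfen would need Yulnor and Jorash (B3), but Jorash is never earned.
No rule produces Pelorn, and it is not given.
Jorash would need Brysyl and Zelhex (B4), but Brysyl is never earned.
Reached: Mirird — 1 of the 4.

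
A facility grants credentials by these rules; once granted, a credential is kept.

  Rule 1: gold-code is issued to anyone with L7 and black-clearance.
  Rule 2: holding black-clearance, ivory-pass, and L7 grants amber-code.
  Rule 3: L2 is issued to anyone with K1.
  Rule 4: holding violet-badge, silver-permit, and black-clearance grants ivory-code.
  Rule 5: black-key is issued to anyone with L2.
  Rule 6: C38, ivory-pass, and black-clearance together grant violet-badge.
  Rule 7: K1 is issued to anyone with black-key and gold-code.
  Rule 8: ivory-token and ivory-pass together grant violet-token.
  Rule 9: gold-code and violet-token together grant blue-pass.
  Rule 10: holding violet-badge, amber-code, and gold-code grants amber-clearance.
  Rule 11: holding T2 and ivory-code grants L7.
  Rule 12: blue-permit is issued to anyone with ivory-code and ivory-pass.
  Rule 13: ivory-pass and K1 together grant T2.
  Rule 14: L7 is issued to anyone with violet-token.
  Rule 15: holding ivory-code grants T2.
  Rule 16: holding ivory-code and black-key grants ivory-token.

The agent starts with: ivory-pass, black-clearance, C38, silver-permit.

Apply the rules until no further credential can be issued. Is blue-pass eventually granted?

blue-pass would need gold-code and violet-token (Rule 9), but violet-token is never granted.

No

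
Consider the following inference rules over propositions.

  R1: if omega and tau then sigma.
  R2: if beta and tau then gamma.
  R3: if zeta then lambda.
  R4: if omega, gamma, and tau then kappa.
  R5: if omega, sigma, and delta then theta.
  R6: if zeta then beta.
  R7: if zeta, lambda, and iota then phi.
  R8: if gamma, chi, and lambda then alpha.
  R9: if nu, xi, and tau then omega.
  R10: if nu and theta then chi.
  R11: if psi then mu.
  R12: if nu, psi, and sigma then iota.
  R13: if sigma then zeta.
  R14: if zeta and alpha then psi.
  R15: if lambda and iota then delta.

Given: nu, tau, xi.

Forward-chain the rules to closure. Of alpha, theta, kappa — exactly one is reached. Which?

kappa

From nu, xi, and tau, R9 gives omega.
omega and tau hold, so sigma follows (R1).
sigma holds, so zeta follows (R13).
From zeta, R6 gives beta.
From beta and tau, R2 gives gamma.
omega, gamma, and tau hold, so kappa follows (R4).
theta would need omega, sigma, and delta (R5), but delta is never established. alpha would need gamma, chi, and lambda (R8), but chi is never established.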